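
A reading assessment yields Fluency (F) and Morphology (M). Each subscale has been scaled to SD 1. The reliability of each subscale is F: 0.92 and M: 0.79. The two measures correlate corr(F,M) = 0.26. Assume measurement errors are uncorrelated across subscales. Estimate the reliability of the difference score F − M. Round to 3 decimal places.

Var(F−M) = 1 + 1 − 2·0.26 = 2 − 0.52 = 1.48.
Under uncorrelated errors the observed covariances equal the true-score covariances, so only the own-variance terms attenuate.
True-score variance = [0.92 + 0.79] − 0.52 = 1.71 − 0.52 = 1.19.
Reliability = 1.19 / 1.48 = 0.804.

0.804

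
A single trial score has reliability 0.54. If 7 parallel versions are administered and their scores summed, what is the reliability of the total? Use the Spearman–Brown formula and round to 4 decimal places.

0.8915

ρ_k = kρ / (1 + (k−1)ρ) = 7·0.54 / (1 + 6·0.54) = 3.780 / 4.240 = 0.8915.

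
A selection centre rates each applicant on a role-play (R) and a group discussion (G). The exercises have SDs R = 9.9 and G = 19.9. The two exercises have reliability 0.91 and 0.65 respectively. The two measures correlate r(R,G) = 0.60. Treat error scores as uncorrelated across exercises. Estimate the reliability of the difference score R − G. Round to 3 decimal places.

Var(R−G) = 9.9² + 19.9² − 2·9.9·19.9·0.60 = 494.02 − 236.412 = 257.608.
Because errors are independent across components, Cov(Tᵢ,Tⱼ) = Cov(Xᵢ,Xⱼ); the off-diagonal part of the true-score variance is the same as above.
True-score variance = [9.9²·0.91 + 19.9²·0.65] − 236.412 = 346.596 − 236.412 = 110.184.
Reliability = 110.184 / 257.608 = 0.428.

0.428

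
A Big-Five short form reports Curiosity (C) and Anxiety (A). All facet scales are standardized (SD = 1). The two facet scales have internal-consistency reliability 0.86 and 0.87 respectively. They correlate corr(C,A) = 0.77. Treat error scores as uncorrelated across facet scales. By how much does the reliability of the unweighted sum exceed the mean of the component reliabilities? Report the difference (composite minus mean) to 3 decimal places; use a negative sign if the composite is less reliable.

0.059

Var(sum) = 2 + 1.54 = 3.54; true-score variance = 1.73 + 1.54 = 3.27; composite reliability = 0.9237.
Mean component reliability = 0.8650.
Difference = 0.9237 − 0.8650 = 0.059.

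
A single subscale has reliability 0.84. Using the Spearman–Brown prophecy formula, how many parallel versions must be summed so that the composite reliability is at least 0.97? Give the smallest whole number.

7

k ≥ ρ*(1−ρ₁)/(ρ₁(1−ρ*)) = 0.97·0.16 / (0.84·0.03) = 6.159.
Smallest integer k = 7.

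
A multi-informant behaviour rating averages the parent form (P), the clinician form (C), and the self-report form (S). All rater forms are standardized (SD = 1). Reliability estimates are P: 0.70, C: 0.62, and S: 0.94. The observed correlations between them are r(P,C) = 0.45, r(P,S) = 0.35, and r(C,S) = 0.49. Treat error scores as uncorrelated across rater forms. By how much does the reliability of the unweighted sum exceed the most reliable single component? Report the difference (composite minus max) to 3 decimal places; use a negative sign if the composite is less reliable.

-0.073

Var(sum) = 3 + 2.58 = 5.58; true-score variance = 2.26 + 2.58 = 4.84; composite reliability = 0.8674.
Max component reliability = 0.9400.
Difference = 0.8674 − 0.9400 = -0.073.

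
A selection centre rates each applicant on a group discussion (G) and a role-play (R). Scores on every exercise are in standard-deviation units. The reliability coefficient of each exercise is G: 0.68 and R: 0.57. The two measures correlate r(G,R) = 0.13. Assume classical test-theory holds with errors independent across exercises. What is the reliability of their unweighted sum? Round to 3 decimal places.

0.668

Var(G+R) = 2 + 2·[0.13] = 2 + 0.26 = 2.26.
With uncorrelated errors the cross-covariances are all true-score covariance, so they carry over unchanged; only the diagonal terms shrink to ρᵢσᵢ².
True-score variance = [0.68 + 0.57] + 0.26 = 1.25 + 0.26 = 1.51.
Reliability = 1.51 / 2.26 = 0.668.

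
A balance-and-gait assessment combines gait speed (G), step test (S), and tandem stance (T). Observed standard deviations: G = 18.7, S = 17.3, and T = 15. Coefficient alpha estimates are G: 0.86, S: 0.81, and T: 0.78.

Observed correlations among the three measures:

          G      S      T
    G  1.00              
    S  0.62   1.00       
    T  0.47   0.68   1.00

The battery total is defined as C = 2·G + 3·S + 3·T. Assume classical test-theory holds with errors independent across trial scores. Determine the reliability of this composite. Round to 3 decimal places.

0.913

Var(C) = 2²·18.7² + 3²·17.3² + 3²·15² + 2·[6·18.7·17.3·0.62 + 6·18.7·15·0.47 + 9·17.3·15·0.68] = 6117.37 + 7165.21 = 13282.6.
Under uncorrelated errors the observed covariances equal the true-score covariances, so only the own-variance terms attenuate.
True-score variance = [2²·18.7²·0.86 + 3²·17.3²·0.81 + 3²·15²·0.78] + 7165.21 = 4964.26 + 7165.21 = 12129.5.
Reliability = 12129.5 / 13282.6 = 0.913.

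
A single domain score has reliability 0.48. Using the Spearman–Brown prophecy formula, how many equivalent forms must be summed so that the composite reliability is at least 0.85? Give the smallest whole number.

k ≥ ρ*(1−ρ₁)/(ρ₁(1−ρ*)) = 0.85·0.52 / (0.48·0.15) = 6.139.
Smallest integer k = 7.

7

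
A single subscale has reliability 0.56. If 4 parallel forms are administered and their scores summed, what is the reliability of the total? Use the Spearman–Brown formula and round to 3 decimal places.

ρ_k = kρ / (1 + (k−1)ρ) = 4·0.56 / (1 + 3·0.56) = 2.240 / 2.680 = 0.836.

0.836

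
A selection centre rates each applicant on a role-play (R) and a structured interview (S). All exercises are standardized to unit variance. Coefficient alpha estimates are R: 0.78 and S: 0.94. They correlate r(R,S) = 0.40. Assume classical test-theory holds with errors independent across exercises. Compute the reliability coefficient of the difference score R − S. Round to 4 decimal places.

0.7667

Var(R−S) = 1 + 1 − 2·0.40 = 2 − 0.8 = 1.2.
Under uncorrelated errors the observed covariances equal the true-score covariances, so only the own-variance terms attenuate.
True-score variance = [0.78 + 0.94] − 0.8 = 1.72 − 0.8 = 0.92.
Reliability = 0.92 / 1.2 = 0.7667.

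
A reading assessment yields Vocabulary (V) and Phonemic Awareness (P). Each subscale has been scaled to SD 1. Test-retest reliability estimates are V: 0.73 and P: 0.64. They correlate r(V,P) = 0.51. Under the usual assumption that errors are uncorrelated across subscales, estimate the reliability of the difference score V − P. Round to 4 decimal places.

Var(V−P) = 1 + 1 − 2·0.51 = 2 − 1.02 = 0.98.
Because errors are independent across components, Cov(Tᵢ,Tⱼ) = Cov(Xᵢ,Xⱼ); the off-diagonal part of the true-score variance is the same as above.
True-score variance = [0.73 + 0.64] − 1.02 = 1.37 − 1.02 = 0.35.
Reliability = 0.35 / 0.98 = 0.3571.

0.3571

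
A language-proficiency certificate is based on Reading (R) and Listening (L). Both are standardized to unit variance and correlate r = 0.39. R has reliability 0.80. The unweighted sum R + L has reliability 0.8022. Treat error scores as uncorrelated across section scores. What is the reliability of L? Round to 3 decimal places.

Var(R+L) = 2 + 2·0.39 = 2.780.
True-score variance = ρ_R + ρ_L + 2·0.39, so 0.8022 = (0.80 + ρ_L + 0.78) / 2.780.
ρ_L = 0.8022·2.780 − 0.80 − 0.78 = 0.650.

0.650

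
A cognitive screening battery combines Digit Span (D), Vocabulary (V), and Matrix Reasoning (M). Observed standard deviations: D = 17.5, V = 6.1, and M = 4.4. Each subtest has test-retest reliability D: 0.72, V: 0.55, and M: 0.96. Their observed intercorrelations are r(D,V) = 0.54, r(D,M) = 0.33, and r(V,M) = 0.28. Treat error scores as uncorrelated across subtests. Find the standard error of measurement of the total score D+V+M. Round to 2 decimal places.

10.16

Var(total) = 362.82 + 181.14 = 543.96.
True-score variance = 259.551 + 181.14 = 440.692, so reliability = 0.8102.
Error variance = 543.96 − 440.692 = 103.269; SEM = √103.269 = 10.16.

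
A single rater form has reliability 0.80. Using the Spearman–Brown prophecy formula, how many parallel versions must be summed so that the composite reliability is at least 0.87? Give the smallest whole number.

k ≥ ρ*(1−ρ₁)/(ρ₁(1−ρ*)) = 0.87·0.20 / (0.80·0.13) = 1.673.
Smallest integer k = 2.

2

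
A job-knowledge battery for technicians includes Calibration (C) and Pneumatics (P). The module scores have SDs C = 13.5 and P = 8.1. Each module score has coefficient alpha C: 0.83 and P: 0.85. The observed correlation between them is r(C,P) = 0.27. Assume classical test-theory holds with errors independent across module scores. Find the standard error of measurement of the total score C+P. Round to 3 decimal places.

6.389

Var(total) = 247.86 + 59.049 = 306.909.
True-score variance = 207.036 + 59.049 = 266.085, so reliability = 0.8670.
Error variance = 306.909 − 266.085 = 40.824; SEM = √40.824 = 6.389.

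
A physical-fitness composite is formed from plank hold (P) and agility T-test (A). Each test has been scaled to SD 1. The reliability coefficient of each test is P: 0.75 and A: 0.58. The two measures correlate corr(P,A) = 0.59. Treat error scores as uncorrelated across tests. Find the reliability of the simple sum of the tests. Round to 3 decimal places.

Var(P+A) = 2 + 2·[0.59] = 2 + 1.18 = 3.18.
Because errors are independent across components, Cov(Tᵢ,Tⱼ) = Cov(Xᵢ,Xⱼ); the off-diagonal part of the true-score variance is the same as above.
True-score variance = [0.75 + 0.58] + 1.18 = 1.33 + 1.18 = 2.51.
Reliability = 2.51 / 3.18 = 0.789.

0.789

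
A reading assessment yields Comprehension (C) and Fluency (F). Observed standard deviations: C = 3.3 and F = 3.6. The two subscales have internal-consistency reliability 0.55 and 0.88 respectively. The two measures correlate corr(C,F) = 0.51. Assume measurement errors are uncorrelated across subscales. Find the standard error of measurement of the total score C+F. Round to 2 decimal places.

Var(total) = 23.85 + 12.1176 = 35.9676.
True-score variance = 17.3943 + 12.1176 = 29.5119, so reliability = 0.8205.
Error variance = 35.9676 − 29.5119 = 6.4557; SEM = √6.4557 = 2.54.

2.54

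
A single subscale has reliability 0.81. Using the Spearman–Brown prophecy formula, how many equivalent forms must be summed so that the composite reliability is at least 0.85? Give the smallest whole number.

2

k ≥ ρ*(1−ρ₁)/(ρ₁(1−ρ*)) = 0.85·0.19 / (0.81·0.15) = 1.329.
Smallest integer k = 2.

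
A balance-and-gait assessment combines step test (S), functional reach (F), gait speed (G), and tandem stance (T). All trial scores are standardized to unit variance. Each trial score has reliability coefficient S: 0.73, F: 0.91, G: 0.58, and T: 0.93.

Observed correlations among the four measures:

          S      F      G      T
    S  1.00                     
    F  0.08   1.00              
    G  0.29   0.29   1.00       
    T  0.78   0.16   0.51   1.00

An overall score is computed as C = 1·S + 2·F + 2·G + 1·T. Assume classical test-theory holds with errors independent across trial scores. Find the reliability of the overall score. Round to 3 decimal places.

0.868

Var(C) = 1 + 2² + 2² + 1 + 2·[2·0.08 + 2·0.29 + 0.78 + 4·0.29 + 2·0.16 + 2·0.51] = 10 + 8.04 = 18.04.
Because errors are independent across components, Cov(Tᵢ,Tⱼ) = Cov(Xᵢ,Xⱼ); the off-diagonal part of the true-score variance is the same as above.
True-score variance = [0.73 + 2²·0.91 + 2²·0.58 + 0.93] + 8.04 = 7.62 + 8.04 = 15.66.
Reliability = 15.66 / 18.04 = 0.868.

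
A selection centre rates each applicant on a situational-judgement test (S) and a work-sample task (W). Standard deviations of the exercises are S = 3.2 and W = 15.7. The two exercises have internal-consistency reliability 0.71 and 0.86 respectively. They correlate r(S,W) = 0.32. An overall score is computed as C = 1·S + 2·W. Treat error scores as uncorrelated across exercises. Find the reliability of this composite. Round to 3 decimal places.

0.867

Var(C) = 3.2² + 2²·15.7² + 2·[2·3.2·15.7·0.32] = 996.2 + 64.3072 = 1060.51.
Because errors are independent across components, Cov(Tᵢ,Tⱼ) = Cov(Xᵢ,Xⱼ); the off-diagonal part of the true-score variance is the same as above.
True-score variance = [3.2²·0.71 + 2²·15.7²·0.86] + 64.3072 = 855.196 + 64.3072 = 919.503.
Reliability = 919.503 / 1060.51 = 0.867.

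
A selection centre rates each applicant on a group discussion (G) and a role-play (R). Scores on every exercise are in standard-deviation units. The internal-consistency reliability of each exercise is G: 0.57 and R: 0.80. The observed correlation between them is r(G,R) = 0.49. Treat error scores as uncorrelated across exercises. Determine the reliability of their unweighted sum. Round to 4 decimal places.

Var(G+R) = 2 + 2·[0.49] = 2 + 0.98 = 2.98.
Under uncorrelated errors the observed covariances equal the true-score covariances, so only the own-variance terms attenuate.
True-score variance = [0.57 + 0.80] + 0.98 = 1.37 + 0.98 = 2.35.
Reliability = 2.35 / 2.98 = 0.7886.

0.7886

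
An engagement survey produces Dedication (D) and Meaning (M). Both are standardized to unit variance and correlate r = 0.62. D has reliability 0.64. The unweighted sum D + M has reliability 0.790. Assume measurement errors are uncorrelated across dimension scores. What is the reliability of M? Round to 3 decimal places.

0.680

Var(D+M) = 2 + 2·0.62 = 3.240.
True-score variance = ρ_D + ρ_M + 2·0.62, so 0.790 = (0.64 + ρ_M + 1.24) / 3.240.
ρ_M = 0.790·3.240 − 0.64 − 1.24 = 0.680.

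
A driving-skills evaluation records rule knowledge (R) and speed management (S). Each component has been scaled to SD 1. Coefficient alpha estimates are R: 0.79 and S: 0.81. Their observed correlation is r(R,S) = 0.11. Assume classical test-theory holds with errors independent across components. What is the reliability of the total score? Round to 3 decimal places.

0.820

Var(R+S) = 2 + 2·[0.11] = 2 + 0.22 = 2.22.
Under uncorrelated errors the observed covariances equal the true-score covariances, so only the own-variance terms attenuate.
True-score variance = [0.79 + 0.81] + 0.22 = 1.6 + 0.22 = 1.82.
Reliability = 1.82 / 2.22 = 0.820.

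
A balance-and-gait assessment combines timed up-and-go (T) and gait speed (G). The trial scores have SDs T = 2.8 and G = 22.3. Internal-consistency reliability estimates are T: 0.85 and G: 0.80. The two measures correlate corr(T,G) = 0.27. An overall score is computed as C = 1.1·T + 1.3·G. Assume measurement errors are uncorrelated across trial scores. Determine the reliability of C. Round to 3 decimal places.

0.811

Var(C) = 1.1²·2.8² + 1.3²·22.3² + 2·[1.43·2.8·22.3·0.27] = 849.907 + 48.2162 = 898.123.
Under uncorrelated errors the observed covariances equal the true-score covariances, so only the own-variance terms attenuate.
True-score variance = [1.1²·2.8²·0.85 + 1.3²·22.3²·0.80] + 48.2162 = 680.4 + 48.2162 = 728.616.
Reliability = 728.616 / 898.123 = 0.811.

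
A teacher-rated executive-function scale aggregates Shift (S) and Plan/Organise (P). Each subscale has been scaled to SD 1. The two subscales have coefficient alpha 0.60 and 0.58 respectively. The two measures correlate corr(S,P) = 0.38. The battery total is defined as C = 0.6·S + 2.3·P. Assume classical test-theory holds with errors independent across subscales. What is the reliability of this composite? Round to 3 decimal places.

0.647

Var(C) = 0.6² + 2.3² + 2·[1.38·0.38] = 5.65 + 1.0488 = 6.6988.
Under uncorrelated errors the observed covariances equal the true-score covariances, so only the own-variance terms attenuate.
True-score variance = [0.6²·0.60 + 2.3²·0.58] + 1.0488 = 3.2842 + 1.0488 = 4.333.
Reliability = 4.333 / 6.6988 = 0.647.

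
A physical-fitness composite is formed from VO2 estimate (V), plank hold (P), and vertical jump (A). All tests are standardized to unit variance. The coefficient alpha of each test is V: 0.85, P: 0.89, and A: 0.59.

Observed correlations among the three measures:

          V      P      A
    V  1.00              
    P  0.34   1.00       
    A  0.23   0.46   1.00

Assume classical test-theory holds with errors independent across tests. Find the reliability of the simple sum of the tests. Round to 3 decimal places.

Var(V+P+A) = 3 + 2·[0.34 + 0.23 + 0.46] = 3 + 2.06 = 5.06.
With uncorrelated errors the cross-covariances are all true-score covariance, so they carry over unchanged; only the diagonal terms shrink to ρᵢσᵢ².
True-score variance = [0.85 + 0.89 + 0.59] + 2.06 = 2.33 + 2.06 = 4.39.
Reliability = 4.39 / 5.06 = 0.868.

0.868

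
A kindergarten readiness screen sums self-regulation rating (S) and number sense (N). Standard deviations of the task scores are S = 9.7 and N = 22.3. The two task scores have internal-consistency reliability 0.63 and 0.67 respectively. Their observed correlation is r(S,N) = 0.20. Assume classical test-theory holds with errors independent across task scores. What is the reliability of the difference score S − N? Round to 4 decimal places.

Var(S−N) = 9.7² + 22.3² − 2·9.7·22.3·0.20 = 591.38 − 86.524 = 504.856.
Under uncorrelated errors the observed covariances equal the true-score covariances, so only the own-variance terms attenuate.
True-score variance = [9.7²·0.63 + 22.3²·0.67] − 86.524 = 392.461 − 86.524 = 305.937.
Reliability = 305.937 / 504.856 = 0.6060.

0.6060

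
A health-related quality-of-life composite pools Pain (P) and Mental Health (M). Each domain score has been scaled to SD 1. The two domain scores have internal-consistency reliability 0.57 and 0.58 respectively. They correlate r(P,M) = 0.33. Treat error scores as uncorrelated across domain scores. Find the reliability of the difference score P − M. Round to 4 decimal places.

Var(P−M) = 1 + 1 − 2·0.33 = 2 − 0.66 = 1.34.
Under uncorrelated errors the observed covariances equal the true-score covariances, so only the own-variance terms attenuate.
True-score variance = [0.57 + 0.58] − 0.66 = 1.15 − 0.66 = 0.49.
Reliability = 0.49 / 1.34 = 0.3657.

0.3657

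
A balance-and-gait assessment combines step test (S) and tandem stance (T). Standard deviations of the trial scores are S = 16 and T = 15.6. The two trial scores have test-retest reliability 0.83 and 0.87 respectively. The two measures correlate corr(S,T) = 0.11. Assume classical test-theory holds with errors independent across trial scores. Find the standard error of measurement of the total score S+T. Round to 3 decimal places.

Var(total) = 499.36 + 54.912 = 554.272.
True-score variance = 424.203 + 54.912 = 479.115, so reliability = 0.8644.
Error variance = 554.272 − 479.115 = 75.1568; SEM = √75.1568 = 8.669.

8.669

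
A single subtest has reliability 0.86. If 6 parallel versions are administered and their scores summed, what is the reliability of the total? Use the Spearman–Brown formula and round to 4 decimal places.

ρ_k = kρ / (1 + (k−1)ρ) = 6·0.86 / (1 + 5·0.86) = 5.160 / 5.300 = 0.9736.

0.9736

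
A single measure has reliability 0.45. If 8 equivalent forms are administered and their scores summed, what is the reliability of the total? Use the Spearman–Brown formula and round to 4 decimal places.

0.8675

ρ_k = kρ / (1 + (k−1)ρ) = 8·0.45 / (1 + 7·0.45) = 3.600 / 4.150 = 0.8675.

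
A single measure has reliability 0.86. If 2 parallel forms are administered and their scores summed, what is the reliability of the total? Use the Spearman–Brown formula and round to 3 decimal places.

0.925

ρ_k = kρ / (1 + (k−1)ρ) = 2·0.86 / (1 + 1·0.86) = 1.720 / 1.860 = 0.925.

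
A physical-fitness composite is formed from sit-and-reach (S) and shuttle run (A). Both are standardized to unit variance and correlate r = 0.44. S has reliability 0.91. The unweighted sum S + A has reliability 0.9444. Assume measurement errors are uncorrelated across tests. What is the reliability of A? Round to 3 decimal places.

Var(S+A) = 2 + 2·0.44 = 2.880.
True-score variance = ρ_S + ρ_A + 2·0.44, so 0.9444 = (0.91 + ρ_A + 0.88) / 2.880.
ρ_A = 0.9444·2.880 − 0.91 − 0.88 = 0.930.

0.930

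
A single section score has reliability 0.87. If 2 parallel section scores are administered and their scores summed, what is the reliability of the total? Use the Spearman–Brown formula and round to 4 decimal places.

0.9305

ρ_k = kρ / (1 + (k−1)ρ) = 2·0.87 / (1 + 1·0.87) = 1.740 / 1.870 = 0.9305.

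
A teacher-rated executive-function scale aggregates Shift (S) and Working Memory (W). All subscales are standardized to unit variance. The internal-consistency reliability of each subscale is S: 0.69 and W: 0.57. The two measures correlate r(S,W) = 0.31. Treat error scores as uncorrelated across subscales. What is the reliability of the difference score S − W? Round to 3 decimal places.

Var(S−W) = 1 + 1 − 2·0.31 = 2 − 0.62 = 1.38.
Because errors are independent across components, Cov(Tᵢ,Tⱼ) = Cov(Xᵢ,Xⱼ); the off-diagonal part of the true-score variance is the same as above.
True-score variance = [0.69 + 0.57] − 0.62 = 1.26 − 0.62 = 0.64.
Reliability = 0.64 / 1.38 = 0.464.

0.464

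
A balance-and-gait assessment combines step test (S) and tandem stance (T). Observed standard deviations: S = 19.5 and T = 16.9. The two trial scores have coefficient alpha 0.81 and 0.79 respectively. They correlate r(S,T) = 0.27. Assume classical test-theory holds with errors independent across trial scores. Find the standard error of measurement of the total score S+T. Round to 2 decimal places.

Var(total) = 665.86 + 177.957 = 843.817.
True-score variance = 533.634 + 177.957 = 711.591, so reliability = 0.8433.
Error variance = 843.817 − 711.591 = 132.226; SEM = √132.226 = 11.50.

11.50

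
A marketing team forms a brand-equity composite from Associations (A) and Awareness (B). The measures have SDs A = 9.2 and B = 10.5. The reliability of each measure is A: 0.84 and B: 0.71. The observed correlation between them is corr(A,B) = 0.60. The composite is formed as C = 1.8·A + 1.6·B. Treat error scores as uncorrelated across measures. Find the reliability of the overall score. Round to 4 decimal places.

0.8588

Var(C) = 1.8²·9.2² + 1.6²·10.5² + 2·[2.88·9.2·10.5·0.60] = 556.474 + 333.85 = 890.323.
Because errors are independent across components, Cov(Tᵢ,Tⱼ) = Cov(Xᵢ,Xⱼ); the off-diagonal part of the true-score variance is the same as above.
True-score variance = [1.8²·9.2²·0.84 + 1.6²·10.5²·0.71] + 333.85 = 430.747 + 333.85 = 764.596.
Reliability = 764.596 / 890.323 = 0.8588.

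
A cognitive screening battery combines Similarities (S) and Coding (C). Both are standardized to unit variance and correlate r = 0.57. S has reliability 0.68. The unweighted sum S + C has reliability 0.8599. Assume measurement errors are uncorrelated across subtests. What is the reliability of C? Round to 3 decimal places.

0.880

Var(S+C) = 2 + 2·0.57 = 3.140.
True-score variance = ρ_S + ρ_C + 2·0.57, so 0.8599 = (0.68 + ρ_C + 1.14) / 3.140.
ρ_C = 0.8599·3.140 − 0.68 − 1.14 = 0.880.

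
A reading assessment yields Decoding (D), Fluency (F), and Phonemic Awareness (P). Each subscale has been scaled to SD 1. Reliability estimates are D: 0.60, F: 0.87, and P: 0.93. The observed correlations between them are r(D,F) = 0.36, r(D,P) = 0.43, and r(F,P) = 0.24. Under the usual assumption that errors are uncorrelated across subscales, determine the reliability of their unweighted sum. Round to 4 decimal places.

0.8814

Var(D+F+P) = 3 + 2·[0.36 + 0.43 + 0.24] = 3 + 2.06 = 5.06.
Because errors are independent across components, Cov(Tᵢ,Tⱼ) = Cov(Xᵢ,Xⱼ); the off-diagonal part of the true-score variance is the same as above.
True-score variance = [0.60 + 0.87 + 0.93] + 2.06 = 2.4 + 2.06 = 4.46.
Reliability = 4.46 / 5.06 = 0.8814.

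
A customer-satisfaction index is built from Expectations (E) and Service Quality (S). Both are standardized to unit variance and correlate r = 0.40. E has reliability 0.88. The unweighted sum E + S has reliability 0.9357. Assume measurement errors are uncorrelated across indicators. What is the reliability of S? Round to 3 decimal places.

0.940

Var(E+S) = 2 + 2·0.40 = 2.800.
True-score variance = ρ_E + ρ_S + 2·0.40, so 0.9357 = (0.88 + ρ_S + 0.80) / 2.800.
ρ_S = 0.9357·2.800 − 0.88 − 0.80 = 0.940.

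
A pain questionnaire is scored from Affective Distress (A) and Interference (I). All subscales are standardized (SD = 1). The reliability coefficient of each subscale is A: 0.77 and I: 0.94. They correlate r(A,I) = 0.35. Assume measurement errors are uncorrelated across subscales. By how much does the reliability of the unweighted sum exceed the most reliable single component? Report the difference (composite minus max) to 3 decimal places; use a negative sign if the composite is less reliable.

Var(sum) = 2 + 0.7 = 2.7; true-score variance = 1.71 + 0.7 = 2.41; composite reliability = 0.8926.
Max component reliability = 0.9400.
Difference = 0.8926 − 0.9400 = -0.047.

-0.047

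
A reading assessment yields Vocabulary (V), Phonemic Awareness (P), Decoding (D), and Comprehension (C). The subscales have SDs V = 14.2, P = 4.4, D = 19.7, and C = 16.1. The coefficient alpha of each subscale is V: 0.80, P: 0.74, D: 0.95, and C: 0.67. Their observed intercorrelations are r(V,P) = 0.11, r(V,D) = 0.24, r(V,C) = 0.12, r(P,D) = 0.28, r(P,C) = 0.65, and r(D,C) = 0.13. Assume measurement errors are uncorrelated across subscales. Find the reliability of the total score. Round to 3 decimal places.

0.884

Var(V+P+D+C) = 14.2² + 4.4² + 19.7² + 16.1² + 2·[14.2·4.4·0.11 + 14.2·19.7·0.24 + 14.2·16.1·0.12 + 4.4·19.7·0.28 + 4.4·16.1·0.65 + 19.7·16.1·0.13] = 868.3 + 425.987 = 1294.29.
Under uncorrelated errors the observed covariances equal the true-score covariances, so only the own-variance terms attenuate.
True-score variance = [14.2²·0.80 + 4.4²·0.74 + 19.7²·0.95 + 16.1²·0.67] + 425.987 = 717.995 + 425.987 = 1143.98.
Reliability = 1143.98 / 1294.29 = 0.884.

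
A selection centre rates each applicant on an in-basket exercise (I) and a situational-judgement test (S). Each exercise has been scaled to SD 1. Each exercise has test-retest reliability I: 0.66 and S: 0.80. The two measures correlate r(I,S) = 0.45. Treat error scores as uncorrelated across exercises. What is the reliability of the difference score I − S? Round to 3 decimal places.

0.509

Var(I−S) = 1 + 1 − 2·0.45 = 2 − 0.9 = 1.1.
Under uncorrelated errors the observed covariances equal the true-score covariances, so only the own-variance terms attenuate.
True-score variance = [0.66 + 0.80] − 0.9 = 1.46 − 0.9 = 0.56.
Reliability = 0.56 / 1.1 = 0.509.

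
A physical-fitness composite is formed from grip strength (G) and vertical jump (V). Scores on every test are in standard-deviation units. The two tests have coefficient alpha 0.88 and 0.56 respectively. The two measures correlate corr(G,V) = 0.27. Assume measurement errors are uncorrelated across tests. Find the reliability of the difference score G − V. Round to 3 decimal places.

Var(G−V) = 1 + 1 − 2·0.27 = 2 − 0.54 = 1.46.
With uncorrelated errors the cross-covariances are all true-score covariance, so they carry over unchanged; only the diagonal terms shrink to ρᵢσᵢ².
True-score variance = [0.88 + 0.56] − 0.54 = 1.44 − 0.54 = 0.9.
Reliability = 0.9 / 1.46 = 0.616.

0.616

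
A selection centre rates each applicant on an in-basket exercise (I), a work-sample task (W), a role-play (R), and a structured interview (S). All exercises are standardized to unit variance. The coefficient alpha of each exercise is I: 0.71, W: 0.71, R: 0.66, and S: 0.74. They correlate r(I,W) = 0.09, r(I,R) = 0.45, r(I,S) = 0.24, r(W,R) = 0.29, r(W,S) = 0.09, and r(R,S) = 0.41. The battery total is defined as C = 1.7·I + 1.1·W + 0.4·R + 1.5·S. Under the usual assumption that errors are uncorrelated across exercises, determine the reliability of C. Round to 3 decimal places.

Var(C) = 1.7² + 1.1² + 0.4² + 1.5² + 2·[1.87·0.09 + 0.68·0.45 + 2.55·0.24 + 0.44·0.29 + 1.65·0.09 + 0.6·0.41] = 6.51 + 3.2168 = 9.7268.
With uncorrelated errors the cross-covariances are all true-score covariance, so they carry over unchanged; only the diagonal terms shrink to ρᵢσᵢ².
True-score variance = [1.7²·0.71 + 1.1²·0.71 + 0.4²·0.66 + 1.5²·0.74] + 3.2168 = 4.6816 + 3.2168 = 7.8984.
Reliability = 7.8984 / 9.7268 = 0.812.

0.812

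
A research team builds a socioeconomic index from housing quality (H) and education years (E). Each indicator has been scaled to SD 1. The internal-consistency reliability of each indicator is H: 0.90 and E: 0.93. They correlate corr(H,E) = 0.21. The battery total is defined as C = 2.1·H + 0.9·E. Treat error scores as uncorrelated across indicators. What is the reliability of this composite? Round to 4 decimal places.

0.9172

Var(C) = 2.1² + 0.9² + 2·[1.89·0.21] = 5.22 + 0.7938 = 6.0138.
Because errors are independent across components, Cov(Tᵢ,Tⱼ) = Cov(Xᵢ,Xⱼ); the off-diagonal part of the true-score variance is the same as above.
True-score variance = [2.1²·0.90 + 0.9²·0.93] + 0.7938 = 4.7223 + 0.7938 = 5.5161.
Reliability = 5.5161 / 6.0138 = 0.9172.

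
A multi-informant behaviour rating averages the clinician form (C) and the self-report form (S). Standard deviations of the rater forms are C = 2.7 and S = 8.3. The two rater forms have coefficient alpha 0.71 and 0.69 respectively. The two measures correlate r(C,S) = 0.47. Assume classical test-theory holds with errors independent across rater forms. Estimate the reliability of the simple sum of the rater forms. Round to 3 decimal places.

Var(C+S) = 2.7² + 8.3² + 2·[2.7·8.3·0.47] = 76.18 + 21.0654 = 97.2454.
Under uncorrelated errors the observed covariances equal the true-score covariances, so only the own-variance terms attenuate.
True-score variance = [2.7²·0.71 + 8.3²·0.69] + 21.0654 = 52.71 + 21.0654 = 73.7754.
Reliability = 73.7754 / 97.2454 = 0.759.

0.759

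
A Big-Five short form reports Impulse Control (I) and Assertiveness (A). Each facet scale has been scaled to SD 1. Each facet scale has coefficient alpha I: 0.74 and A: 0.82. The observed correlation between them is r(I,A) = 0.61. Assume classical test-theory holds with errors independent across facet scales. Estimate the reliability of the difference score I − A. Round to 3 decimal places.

0.436

Var(I−A) = 1 + 1 − 2·0.61 = 2 − 1.22 = 0.78.
With uncorrelated errors the cross-covariances are all true-score covariance, so they carry over unchanged; only the diagonal terms shrink to ρᵢσᵢ².
True-score variance = [0.74 + 0.82] − 1.22 = 1.56 − 1.22 = 0.34.
Reliability = 0.34 / 0.78 = 0.436.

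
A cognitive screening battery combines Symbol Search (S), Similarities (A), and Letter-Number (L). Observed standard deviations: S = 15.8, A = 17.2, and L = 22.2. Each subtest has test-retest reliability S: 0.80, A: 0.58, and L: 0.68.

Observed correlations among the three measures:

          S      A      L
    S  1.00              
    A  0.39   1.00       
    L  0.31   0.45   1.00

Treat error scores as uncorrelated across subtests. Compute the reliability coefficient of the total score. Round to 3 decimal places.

0.817

Var(S+A+L) = 15.8² + 17.2² + 22.2² + 2·[15.8·17.2·0.39 + 15.8·22.2·0.31 + 17.2·22.2·0.45] = 1038.32 + 773.1 = 1811.42.
Under uncorrelated errors the observed covariances equal the true-score covariances, so only the own-variance terms attenuate.
True-score variance = [15.8²·0.80 + 17.2²·0.58 + 22.2²·0.68] + 773.1 = 706.43 + 773.1 = 1479.53.
Reliability = 1479.53 / 1811.42 = 0.817.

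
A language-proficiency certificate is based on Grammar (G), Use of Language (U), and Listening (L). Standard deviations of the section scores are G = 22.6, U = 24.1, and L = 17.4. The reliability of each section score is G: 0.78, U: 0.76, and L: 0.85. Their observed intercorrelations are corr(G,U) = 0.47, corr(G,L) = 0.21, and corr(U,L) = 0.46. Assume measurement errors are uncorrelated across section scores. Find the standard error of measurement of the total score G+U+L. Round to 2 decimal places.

17.24

Var(total) = 1394.33 + 1062.93 = 2457.26.
True-score variance = 1097.15 + 1062.93 = 2160.09, so reliability = 0.8791.
Error variance = 2457.26 − 2160.09 = 297.176; SEM = √297.176 = 17.24.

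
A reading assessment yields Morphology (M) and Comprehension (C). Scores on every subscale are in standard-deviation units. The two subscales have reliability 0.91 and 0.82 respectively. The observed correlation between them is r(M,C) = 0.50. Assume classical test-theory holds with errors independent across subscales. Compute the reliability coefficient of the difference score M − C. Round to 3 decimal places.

Var(M−C) = 1 + 1 − 2·0.50 = 2 − 1 = 1.
With uncorrelated errors the cross-covariances are all true-score covariance, so they carry over unchanged; only the diagonal terms shrink to ρᵢσᵢ².
True-score variance = [0.91 + 0.82] − 1 = 1.73 − 1 = 0.73.
Reliability = 0.73 / 1 = 0.730.

0.730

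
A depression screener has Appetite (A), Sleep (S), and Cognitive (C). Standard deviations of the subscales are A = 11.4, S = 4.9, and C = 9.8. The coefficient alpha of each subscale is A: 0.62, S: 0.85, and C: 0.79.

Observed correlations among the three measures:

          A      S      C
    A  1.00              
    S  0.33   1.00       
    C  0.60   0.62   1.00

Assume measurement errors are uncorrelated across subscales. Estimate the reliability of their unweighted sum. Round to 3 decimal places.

Var(A+S+C) = 11.4² + 4.9² + 9.8² + 2·[11.4·4.9·0.33 + 11.4·9.8·0.60 + 4.9·9.8·0.62] = 250.01 + 230.476 = 480.486.
With uncorrelated errors the cross-covariances are all true-score covariance, so they carry over unchanged; only the diagonal terms shrink to ρᵢσᵢ².
True-score variance = [11.4²·0.62 + 4.9²·0.85 + 9.8²·0.79] + 230.476 = 176.855 + 230.476 = 407.332.
Reliability = 407.332 / 480.486 = 0.848.

0.848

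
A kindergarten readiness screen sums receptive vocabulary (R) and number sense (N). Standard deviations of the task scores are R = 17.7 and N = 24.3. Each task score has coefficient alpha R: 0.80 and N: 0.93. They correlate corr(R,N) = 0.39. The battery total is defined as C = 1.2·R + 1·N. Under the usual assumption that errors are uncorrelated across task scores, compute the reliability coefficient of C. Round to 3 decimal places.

Var(C) = 1.2²·17.7² + 24.3² + 2·[1.2·17.7·24.3·0.39] = 1041.63 + 402.583 = 1444.21.
Because errors are independent across components, Cov(Tᵢ,Tⱼ) = Cov(Xᵢ,Xⱼ); the off-diagonal part of the true-score variance is the same as above.
True-score variance = [1.2²·17.7²·0.80 + 24.3²·0.93] + 402.583 = 910.066 + 402.583 = 1312.65.
Reliability = 1312.65 / 1444.21 = 0.909.

0.909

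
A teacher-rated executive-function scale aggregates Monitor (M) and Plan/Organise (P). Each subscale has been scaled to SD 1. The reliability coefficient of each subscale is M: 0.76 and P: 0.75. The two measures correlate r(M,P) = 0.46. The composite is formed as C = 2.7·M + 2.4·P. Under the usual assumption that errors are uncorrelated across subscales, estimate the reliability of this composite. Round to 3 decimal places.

0.832

Var(C) = 2.7² + 2.4² + 2·[6.48·0.46] = 13.05 + 5.9616 = 19.0116.
With uncorrelated errors the cross-covariances are all true-score covariance, so they carry over unchanged; only the diagonal terms shrink to ρᵢσᵢ².
True-score variance = [2.7²·0.76 + 2.4²·0.75] + 5.9616 = 9.8604 + 5.9616 = 15.822.
Reliability = 15.822 / 19.0116 = 0.832.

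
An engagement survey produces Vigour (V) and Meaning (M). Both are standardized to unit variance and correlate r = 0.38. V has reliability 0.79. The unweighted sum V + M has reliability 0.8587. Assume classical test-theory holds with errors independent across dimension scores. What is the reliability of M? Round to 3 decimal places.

Var(V+M) = 2 + 2·0.38 = 2.760.
True-score variance = ρ_V + ρ_M + 2·0.38, so 0.8587 = (0.79 + ρ_M + 0.76) / 2.760.
ρ_M = 0.8587·2.760 − 0.79 − 0.76 = 0.820.

0.820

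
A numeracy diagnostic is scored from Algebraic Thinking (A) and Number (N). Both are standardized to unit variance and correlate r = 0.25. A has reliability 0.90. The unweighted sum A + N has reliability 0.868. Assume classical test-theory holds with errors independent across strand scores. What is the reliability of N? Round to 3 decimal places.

0.770

Var(A+N) = 2 + 2·0.25 = 2.500.
True-score variance = ρ_A + ρ_N + 2·0.25, so 0.868 = (0.90 + ρ_N + 0.50) / 2.500.
ρ_N = 0.868·2.500 − 0.90 − 0.50 = 0.770.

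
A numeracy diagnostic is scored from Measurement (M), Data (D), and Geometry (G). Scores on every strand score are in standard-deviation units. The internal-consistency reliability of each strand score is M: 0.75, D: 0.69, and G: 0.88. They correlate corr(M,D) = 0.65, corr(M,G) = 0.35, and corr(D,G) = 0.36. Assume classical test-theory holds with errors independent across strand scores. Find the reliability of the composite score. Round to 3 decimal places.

0.881

Var(M+D+G) = 3 + 2·[0.65 + 0.35 + 0.36] = 3 + 2.72 = 5.72.
Under uncorrelated errors the observed covariances equal the true-score covariances, so only the own-variance terms attenuate.
True-score variance = [0.75 + 0.69 + 0.88] + 2.72 = 2.32 + 2.72 = 5.04.
Reliability = 5.04 / 5.72 = 0.881.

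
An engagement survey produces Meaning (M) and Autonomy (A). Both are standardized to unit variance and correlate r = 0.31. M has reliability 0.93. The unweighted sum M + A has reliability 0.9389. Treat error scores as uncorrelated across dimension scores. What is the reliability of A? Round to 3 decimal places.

0.910

Var(M+A) = 2 + 2·0.31 = 2.620.
True-score variance = ρ_M + ρ_A + 2·0.31, so 0.9389 = (0.93 + ρ_A + 0.62) / 2.620.
ρ_A = 0.9389·2.620 − 0.93 − 0.62 = 0.910.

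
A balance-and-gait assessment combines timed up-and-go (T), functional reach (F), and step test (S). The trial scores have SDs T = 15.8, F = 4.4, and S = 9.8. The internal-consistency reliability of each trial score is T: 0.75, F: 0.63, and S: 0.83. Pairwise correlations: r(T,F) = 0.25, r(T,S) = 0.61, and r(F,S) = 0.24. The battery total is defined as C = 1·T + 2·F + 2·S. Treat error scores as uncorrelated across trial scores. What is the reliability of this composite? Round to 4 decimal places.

0.8740

Var(C) = 15.8² + 2²·4.4² + 2²·9.8² + 2·[2·15.8·4.4·0.25 + 2·15.8·9.8·0.61 + 4·4.4·9.8·0.24] = 711.24 + 530.12 = 1241.36.
With uncorrelated errors the cross-covariances are all true-score covariance, so they carry over unchanged; only the diagonal terms shrink to ρᵢσᵢ².
True-score variance = [15.8²·0.75 + 2²·4.4²·0.63 + 2²·9.8²·0.83] + 530.12 = 554.87 + 530.12 = 1084.99.
Reliability = 1084.99 / 1241.36 = 0.8740.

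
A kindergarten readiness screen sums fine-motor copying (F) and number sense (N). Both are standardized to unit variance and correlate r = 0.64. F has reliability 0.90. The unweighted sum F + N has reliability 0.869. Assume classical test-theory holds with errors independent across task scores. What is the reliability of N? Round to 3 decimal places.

Var(F+N) = 2 + 2·0.64 = 3.280.
True-score variance = ρ_F + ρ_N + 2·0.64, so 0.869 = (0.90 + ρ_N + 1.28) / 3.280.
ρ_N = 0.869·3.280 − 0.90 − 1.28 = 0.670.

0.670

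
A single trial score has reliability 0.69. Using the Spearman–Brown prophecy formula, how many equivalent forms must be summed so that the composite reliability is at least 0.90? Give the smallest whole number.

5

k ≥ ρ*(1−ρ₁)/(ρ₁(1−ρ*)) = 0.90·0.31 / (0.69·0.10) = 4.043.
Smallest integer k = 5.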